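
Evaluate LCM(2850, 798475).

2850 = 2 · 3 · 5² · 19; 798475 = 5² · 19 · 41²
max exponents: 2 · 3 · 5² · 19 · 41² = 4790850

4790850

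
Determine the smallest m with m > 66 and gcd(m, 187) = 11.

gcd(m, 187) = 11 forces 11 | m; write m = 11s. Then gcd(11s, 11·17) = 11·gcd(s, 17), so need gcd(s, 17) = 1.
11s > 66 gives s ≥ 7. The least s ≥ 7 coprime to 17 is 7, so m = 11·7 = 77.

77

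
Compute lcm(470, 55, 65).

67210

470 = 2 · 5 · 47; 55 = 5 · 11; 65 = 5 · 13
lcm takes max exponent of each prime: 2 · 5 · 11 · 13 · 47 = 67210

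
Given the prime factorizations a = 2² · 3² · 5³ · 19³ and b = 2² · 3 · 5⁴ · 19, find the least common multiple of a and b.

max exponent per prime: 2² · 3² · 5⁴ · 19³ = 154327500

154327500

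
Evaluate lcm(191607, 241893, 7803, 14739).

53458353

191607 = 3 · 13 · 17³; 241893 = 3³ · 17² · 31; 7803 = 3³ · 17²; 14739 = 3 · 17³
lcm takes max exponent of each prime: 3³ · 13 · 17³ · 31 = 53458353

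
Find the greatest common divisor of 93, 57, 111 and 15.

93 = 3 · 31; 57 = 3 · 19; 111 = 3 · 37; 15 = 3 · 5
gcd takes min exponent of each prime: 3 = 3

3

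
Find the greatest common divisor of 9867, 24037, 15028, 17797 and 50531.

9867 = 3 · 11 · 13 · 23; 24037 = 13 · 43²; 15028 = 2² · 13 · 17²; 17797 = 13 · 37²; 50531 = 13³ · 23
gcd takes min exponent of each prime: 13 = 13

13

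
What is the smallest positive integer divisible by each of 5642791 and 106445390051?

1114376788443919

5642791 = 7² · 11 · 19² · 29; 106445390051 = 7² · 11 · 13² · 23² · 47²
max exponents: 7² · 11 · 13² · 19² · 23² · 29 · 47² = 1114376788443919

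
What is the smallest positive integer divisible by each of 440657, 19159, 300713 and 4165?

795385885

440657 = 7² · 17 · 23²; 19159 = 7² · 17 · 23; 300713 = 7² · 17 · 19²; 4165 = 5 · 7² · 17
lcm takes max exponent of each prime: 5 · 7² · 17 · 19² · 23² = 795385885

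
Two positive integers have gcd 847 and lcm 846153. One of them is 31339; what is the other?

a·b = gcd·lcm = 847·846153 = 716691591, so b = 716691591/31339 = 22869.

22869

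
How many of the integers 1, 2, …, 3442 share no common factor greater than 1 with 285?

1739

Prime factors of 285: 3, 5, 19. Count integers ≤ 3442 divisible by none of them.
By inclusion–exclusion: 3442 − ⌊3442/3⌋ − ⌊3442/5⌋ − ⌊3442/19⌋ + ⌊3442/15⌋ + ⌊3442/57⌋ + ⌊3442/95⌋ − ⌊3442/285⌋ = 1739.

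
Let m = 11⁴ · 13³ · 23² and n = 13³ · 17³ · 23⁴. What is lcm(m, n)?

44224090058174741

max exponent per prime: 11⁴ · 13³ · 17³ · 23⁴ = 44224090058174741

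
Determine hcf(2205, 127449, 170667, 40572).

gcd(2205, 127449): 127449 = 57·2205 + 1764; 2205 = 1·1764 + 441; 1764 = 4·441 + 0 → 441
gcd(441, 170667): 170667 = 387·441 + 0 → 441
gcd(441, 40572): 40572 = 92·441 + 0 → 441

441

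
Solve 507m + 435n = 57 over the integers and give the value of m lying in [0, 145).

31

Euclid: 507 = 1·435 + 72; 435 = 6·72 + 3; 72 = 24·3 + 0 → gcd = 3; 57 = 3·19.
Back-substitution yields 507·(-6) + 435·(7) = 3, so one solution is m = -6·19 = -114, n = 7·19 = 133.
Solutions in m differ by 435/3 = 145; the one in [0, 145) is -114 mod 145 = 31.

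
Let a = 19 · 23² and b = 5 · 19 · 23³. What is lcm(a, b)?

max exponent per prime: 5 · 19 · 23³ = 1155865

1155865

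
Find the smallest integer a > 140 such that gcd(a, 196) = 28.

168

gcd(a, 196) = 28 forces 28 | a; write a = 28s. Then gcd(28s, 28·7) = 28·gcd(s, 7), so need gcd(s, 7) = 1.
28s > 140 gives s ≥ 6. The least s ≥ 6 coprime to 7 is 6, so a = 28·6 = 168.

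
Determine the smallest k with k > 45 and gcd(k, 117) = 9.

54

gcd(k, 117) = 9 forces 9 | k; write k = 9s. Then gcd(9s, 9·13) = 9·gcd(s, 13), so need gcd(s, 13) = 1.
9s > 45 gives s ≥ 6. The least s ≥ 6 coprime to 13 is 6, so k = 9·6 = 54.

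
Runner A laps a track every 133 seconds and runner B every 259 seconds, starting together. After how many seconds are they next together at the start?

133 = 7 · 19; 259 = 7 · 37
max exponents: 7 · 19 · 37 = 4921

4921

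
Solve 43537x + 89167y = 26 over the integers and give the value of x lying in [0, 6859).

Euclid: 89167 = 2·43537 + 2093; 43537 = 20·2093 + 1677; 2093 = 1·1677 + 416; 1677 = 4·416 + 13; 416 = 32·13 + 0 → gcd = 13; 26 = 13·2.
Back-substitution yields 43537·(213) + 89167·(-104) = 13, so one solution is x = 213·2 = 426, y = -104·2 = -208.
Solutions in x differ by 89167/13 = 6859; the one in [0, 6859) is 426 mod 6859 = 426.

426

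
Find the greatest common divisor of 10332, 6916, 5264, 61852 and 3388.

28

gcd(10332, 6916): 10332 = 1·6916 + 3416; 6916 = 2·3416 + 84; 3416 = 40·84 + 56; 84 = 1·56 + 28; 56 = 2·28 + 0 → 28
gcd(28, 5264): 5264 = 188·28 + 0 → 28
gcd(28, 61852): 61852 = 2209·28 + 0 → 28
gcd(28, 3388): 3388 = 121·28 + 0 → 28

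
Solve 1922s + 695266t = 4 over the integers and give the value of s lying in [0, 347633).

Reduce mod 695266: 1922s ≡ 4 (mod 695266). With g = gcd(1922, 695266) = 2 dividing 4, divide through: 961s ≡ 2 (mod 347633).
Since gcd(961, 347633) = 1, s ≡ 2·(961)⁻¹ ≡ 168933 (mod 347633). Smallest non-negative: 168933.

168933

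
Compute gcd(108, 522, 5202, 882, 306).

18

108 = 2² · 3³; 522 = 2 · 3² · 29; 5202 = 2 · 3² · 17²; 882 = 2 · 3² · 7²; 306 = 2 · 3² · 17
gcd takes min exponent of each prime: 2 · 3² = 18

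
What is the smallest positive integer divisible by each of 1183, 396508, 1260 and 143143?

lcm(1183, 396508) = 1183·396508/gcd = 469068964/7 = 67009852
lcm(67009852, 1260) = 67009852·1260/gcd = 84432413520/28 = 3015443340
lcm(3015443340, 143143) = 3015443340·143143/gcd = 431639606017620/1183 = 364868644140

364868644140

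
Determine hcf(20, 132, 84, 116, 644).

gcd(20, 132): 132 = 6·20 + 12; 20 = 1·12 + 8; 12 = 1·8 + 4; 8 = 2·4 + 0 → 4
gcd(4, 84): 84 = 21·4 + 0 → 4
gcd(4, 116): 116 = 29·4 + 0 → 4
gcd(4, 644): 644 = 161·4 + 0 → 4

4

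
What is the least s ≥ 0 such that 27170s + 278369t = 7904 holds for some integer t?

Euclid: 278369 = 10·27170 + 6669; 27170 = 4·6669 + 494; 6669 = 13·494 + 247; 494 = 2·247 + 0 → gcd = 247; 7904 = 247·32.
Back-substitution yields 27170·(-543) + 278369·(53) = 247, so one solution is s = -543·32 = -17376, t = 53·32 = 1696.
Solutions in s differ by 278369/247 = 1127; the one in [0, 1127) is -17376 mod 1127 = 656.

656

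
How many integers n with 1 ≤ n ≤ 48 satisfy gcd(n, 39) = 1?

30

Prime factors of 39: 3, 13. Count integers ≤ 48 divisible by none of them.
By inclusion–exclusion: 48 − ⌊48/3⌋ − ⌊48/13⌋ + ⌊48/39⌋ = 30.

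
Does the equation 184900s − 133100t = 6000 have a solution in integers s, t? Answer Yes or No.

By Bézout, 184900s − 133100t = 6000 has integer solutions iff gcd(184900, 133100) | 6000.
Euclid: 184900 = 1·133100 + 51800; 133100 = 2·51800 + 29500; 51800 = 1·29500 + 22300; 29500 = 1·22300 + 7200; 22300 = 3·7200 + 700; 7200 = 10·700 + 200; 700 = 3·200 + 100; 200 = 2·100 + 0. gcd = 100; 6000 mod 100 = 0. Yes.

Yes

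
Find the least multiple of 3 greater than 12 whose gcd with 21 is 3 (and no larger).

Multiples of 3 above 12: 3·5, 3·6, … . Need the cofactor coprime to 21/3 = 7.
Checking s = 5, 6, … the first with gcd(s, 7) = 1 is s = 5, giving 15.

15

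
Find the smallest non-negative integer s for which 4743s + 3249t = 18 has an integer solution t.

87

gcd(4743, 3249) = 9 (Euclid: 4743 = 1·3249 + 1494; 3249 = 2·1494 + 261; 1494 = 5·261 + 189; 261 = 1·189 + 72; 189 = 2·72 + 45; 72 = 1·45 + 27; 45 = 1·27 + 18; 27 = 1·18 + 9; 18 = 2·9 + 0), and 9 | 18.
Extended Euclid: 4743·(-137) + 3249·(200) = 9. Scale by 2: s₀ = -274.
General solution s = s₀ + 361k; reducing mod 361 gives s = 87 (and t = -127).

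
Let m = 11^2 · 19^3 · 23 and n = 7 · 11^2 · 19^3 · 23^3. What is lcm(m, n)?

max exponent per prime: 7 · 11^2 · 19^3 · 23^3 = 70685074691

70685074691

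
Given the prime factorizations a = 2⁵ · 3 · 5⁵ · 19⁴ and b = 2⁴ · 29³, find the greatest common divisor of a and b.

16

min exponent per shared prime: 2⁴ = 16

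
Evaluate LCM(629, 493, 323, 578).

629 = 17 · 37; 493 = 17 · 29; 323 = 17 · 19; 578 = 2 · 17²
lcm takes max exponent of each prime: 2 · 17² · 19 · 29 · 37 = 11783686

11783686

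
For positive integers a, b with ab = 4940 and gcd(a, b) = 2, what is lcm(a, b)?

2470

For any two positive integers, gcd × lcm equals their product. Hence lcm = 4940 / 2 = 2470.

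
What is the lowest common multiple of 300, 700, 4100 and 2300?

lcm(300, 700) = 300·700/gcd = 210000/100 = 2100
lcm(2100, 4100) = 2100·4100/gcd = 8610000/100 = 86100
lcm(86100, 2300) = 86100·2300/gcd = 198030000/100 = 1980300

1980300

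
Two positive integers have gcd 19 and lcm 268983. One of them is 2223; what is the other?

u·v = gcd·lcm = 19·268983 = 5110677, so v = 5110677/2223 = 2299.

2299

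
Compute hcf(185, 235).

Euclid: 235 = 1·185 + 50; 185 = 3·50 + 35; 50 = 1·35 + 15; 35 = 2·15 + 5; 15 = 3·5 + 0. Last nonzero remainder: 5.

5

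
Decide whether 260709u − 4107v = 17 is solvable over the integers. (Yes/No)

gcd(260709, 4107): 260709 = 63·4107 + 1968; 4107 = 2·1968 + 171; 1968 = 11·171 + 87; 171 = 1·87 + 84; 87 = 1·84 + 3; 84 = 28·3 + 0 → 3
3 does not divide 17, so a solution does not exist.

No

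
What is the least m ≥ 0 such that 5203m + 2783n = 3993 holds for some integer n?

12

Euclid: 5203 = 1·2783 + 2420; 2783 = 1·2420 + 363; 2420 = 6·363 + 242; 363 = 1·242 + 121; 242 = 2·121 + 0 → gcd = 121; 3993 = 121·33.
Back-substitution yields 5203·(-8) + 2783·(15) = 121, so one solution is m = -8·33 = -264, n = 15·33 = 495.
Solutions in m differ by 2783/121 = 23; the one in [0, 23) is -264 mod 23 = 12.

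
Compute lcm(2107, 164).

gcd first: 2107 = 12·164 + 139; 164 = 1·139 + 25; 139 = 5·25 + 14; 25 = 1·14 + 11; 14 = 1·11 + 3; 11 = 3·3 + 2; 3 = 1·2 + 1; 2 = 2·1 + 0 → gcd = 1
lcm = 2107·164/gcd = 345548/1 = 345548

345548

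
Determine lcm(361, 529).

190969

361 = 19²; 529 = 23²
max exponents: 19² · 23² = 190969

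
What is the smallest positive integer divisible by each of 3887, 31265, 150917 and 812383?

7063670185

3887 = 13² · 23; 31265 = 5 · 13² · 37; 150917 = 13² · 19 · 47; 812383 = 11 · 13² · 19 · 23
lcm takes max exponent of each prime: 5 · 11 · 13² · 19 · 23 · 37 · 47 = 7063670185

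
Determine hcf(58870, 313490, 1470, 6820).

10

58870 = 2 · 5 · 7 · 29²; 313490 = 2 · 5 · 23 · 29 · 47; 1470 = 2 · 3 · 5 · 7²; 6820 = 2² · 5 · 11 · 31
gcd takes min exponent of each prime: 2 · 5 = 10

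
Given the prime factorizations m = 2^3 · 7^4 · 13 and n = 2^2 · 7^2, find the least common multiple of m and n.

249704

max exponent per prime: 2^3 · 7^4 · 13 = 249704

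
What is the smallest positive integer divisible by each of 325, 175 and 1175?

lcm(325, 175) = 325·175/gcd = 56875/25 = 2275
lcm(2275, 1175) = 2275·1175/gcd = 2673125/25 = 106925

106925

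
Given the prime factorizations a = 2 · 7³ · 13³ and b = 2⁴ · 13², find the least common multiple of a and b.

max exponent per prime: 2⁴ · 7³ · 13³ = 12057136

12057136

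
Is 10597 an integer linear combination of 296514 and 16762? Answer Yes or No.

gcd(296514, 16762): 296514 = 17·16762 + 11560; 16762 = 1·11560 + 5202; 11560 = 2·5202 + 1156; 5202 = 4·1156 + 578; 1156 = 2·578 + 0 → 578
578 does not divide 10597, so a solution does not exist.

No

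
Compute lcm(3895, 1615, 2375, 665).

lcm(3895, 1615) = 3895·1615/gcd = 6290425/95 = 66215
lcm(66215, 2375) = 66215·2375/gcd = 157260625/95 = 1655375
lcm(1655375, 665) = 1655375·665/gcd = 1100824375/95 = 11587625

11587625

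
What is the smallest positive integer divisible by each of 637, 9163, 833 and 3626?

lcm(637, 9163) = 637·9163/gcd = 5836831/49 = 119119
lcm(119119, 833) = 119119·833/gcd = 99226127/833 = 119119
lcm(119119, 3626) = 119119·3626/gcd = 431925494/49 = 8814806

8814806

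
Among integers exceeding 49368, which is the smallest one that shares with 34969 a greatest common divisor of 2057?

51425

Multiples of 2057 above 49368: 2057·25, 2057·26, … . Need the cofactor coprime to 34969/2057 = 17.
Checking s = 25, 26, … the first with gcd(s, 17) = 1 is s = 25, giving 51425.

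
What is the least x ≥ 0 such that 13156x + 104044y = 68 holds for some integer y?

17802

Reduce mod 104044: 13156x ≡ 68 (mod 104044). With g = gcd(13156, 104044) = 4 dividing 68, divide through: 3289x ≡ 17 (mod 26011).
Since gcd(3289, 26011) = 1, x ≡ 17·(3289)⁻¹ ≡ 17802 (mod 26011). Smallest non-negative: 17802.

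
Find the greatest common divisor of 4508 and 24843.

Euclid: 24843 = 5·4508 + 2303; 4508 = 1·2303 + 2205; 2303 = 1·2205 + 98; 2205 = 22·98 + 49; 98 = 2·49 + 0. Last nonzero remainder: 49.

49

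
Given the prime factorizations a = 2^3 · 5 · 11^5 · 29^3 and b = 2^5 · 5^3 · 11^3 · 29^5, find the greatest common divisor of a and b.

1298470360

min exponent per shared prime: 2^3 · 5 · 11^3 · 29^3 = 1298470360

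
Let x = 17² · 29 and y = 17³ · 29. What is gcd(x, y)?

min exponent per shared prime: 17² · 29 = 8381

8381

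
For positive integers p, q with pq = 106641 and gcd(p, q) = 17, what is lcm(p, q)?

6273

For any two positive integers, gcd × lcm equals their product. Hence lcm = 106641 / 17 = 6273.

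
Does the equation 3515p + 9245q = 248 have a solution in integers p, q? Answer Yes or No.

No

By Bézout, 3515p + 9245q = 248 has integer solutions iff gcd(3515, 9245) | 248.
Euclid: 9245 = 2·3515 + 2215; 3515 = 1·2215 + 1300; 2215 = 1·1300 + 915; 1300 = 1·915 + 385; 915 = 2·385 + 145; 385 = 2·145 + 95; 145 = 1·95 + 50; 95 = 1·50 + 45; 50 = 1·45 + 5; 45 = 9·5 + 0. gcd = 5; 248 mod 5 = 3. No.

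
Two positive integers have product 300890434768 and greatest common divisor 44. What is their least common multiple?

gcd·lcm = product, so lcm = 300890434768/44 = 6838418972.

6838418972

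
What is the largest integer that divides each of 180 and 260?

20

Euclid: 260 = 1·180 + 80; 180 = 2·80 + 20; 80 = 4·20 + 0. Last nonzero remainder: 20.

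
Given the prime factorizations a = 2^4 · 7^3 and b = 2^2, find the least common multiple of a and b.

5488

max exponent per prime: 2^4 · 7^3 = 5488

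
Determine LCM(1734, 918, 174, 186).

14029794

1734 = 2 · 3 · 17²; 918 = 2 · 3³ · 17; 174 = 2 · 3 · 29; 186 = 2 · 3 · 31
lcm takes max exponent of each prime: 2 · 3³ · 17² · 29 · 31 = 14029794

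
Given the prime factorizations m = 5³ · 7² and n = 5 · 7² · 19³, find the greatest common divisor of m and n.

245

min exponent per shared prime: 5 · 7² = 245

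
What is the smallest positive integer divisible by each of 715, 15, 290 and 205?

5100810

715 = 5 · 11 · 13; 15 = 3 · 5; 290 = 2 · 5 · 29; 205 = 5 · 41
lcm takes max exponent of each prime: 2 · 3 · 5 · 11 · 13 · 29 · 41 = 5100810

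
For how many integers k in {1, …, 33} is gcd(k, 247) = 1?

Prime factors of 247: 13, 19. Count integers ≤ 33 divisible by none of them.
By inclusion–exclusion: 33 − ⌊33/13⌋ − ⌊33/19⌋ + ⌊33/247⌋ = 30.

30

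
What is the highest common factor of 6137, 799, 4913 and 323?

17

gcd(6137, 799): 6137 = 7·799 + 544; 799 = 1·544 + 255; 544 = 2·255 + 34; 255 = 7·34 + 17; 34 = 2·17 + 0 → 17
gcd(17, 4913): 4913 = 289·17 + 0 → 17
gcd(17, 323): 323 = 19·17 + 0 → 17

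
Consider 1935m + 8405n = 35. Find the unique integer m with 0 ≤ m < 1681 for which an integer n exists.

Euclid: 8405 = 4·1935 + 665; 1935 = 2·665 + 605; 665 = 1·605 + 60; 605 = 10·60 + 5; 60 = 12·5 + 0 → gcd = 5; 35 = 5·7.
Back-substitution yields 1935·(139) + 8405·(-32) = 5, so one solution is m = 139·7 = 973, n = -32·7 = -224.
Solutions in m differ by 8405/5 = 1681; the one in [0, 1681) is 973 mod 1681 = 973.

973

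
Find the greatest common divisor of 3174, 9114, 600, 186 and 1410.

6

gcd(3174, 9114): 9114 = 2·3174 + 2766; 3174 = 1·2766 + 408; 2766 = 6·408 + 318; 408 = 1·318 + 90; 318 = 3·90 + 48; 90 = 1·48 + 42; 48 = 1·42 + 6; 42 = 7·6 + 0 → 6
gcd(6, 600): 600 = 100·6 + 0 → 6
gcd(6, 186): 186 = 31·6 + 0 → 6
gcd(6, 1410): 1410 = 235·6 + 0 → 6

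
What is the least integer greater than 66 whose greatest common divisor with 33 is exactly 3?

Multiples of 3 above 66: 3·23, 3·24, … . Need the cofactor coprime to 33/3 = 11.
Checking s = 23, 24, … the first with gcd(s, 11) = 1 is s = 23, giving 69.

69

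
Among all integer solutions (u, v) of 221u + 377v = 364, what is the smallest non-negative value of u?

17

gcd(221, 377) = 13 (Euclid: 377 = 1·221 + 156; 221 = 1·156 + 65; 156 = 2·65 + 26; 65 = 2·26 + 13; 26 = 2·13 + 0), and 13 | 364.
Extended Euclid: 221·(12) + 377·(-7) = 13. Scale by 28: u₀ = 336.
General solution u = u₀ + 29t; reducing mod 29 gives u = 17 (and v = -9).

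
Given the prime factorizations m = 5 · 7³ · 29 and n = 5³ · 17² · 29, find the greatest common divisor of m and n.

145

min exponent per shared prime: 5 · 29 = 145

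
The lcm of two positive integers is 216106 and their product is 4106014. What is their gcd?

From gcd × lcm = mn: gcd = 4106014 / 216106 = 19.

19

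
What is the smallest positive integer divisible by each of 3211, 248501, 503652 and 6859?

401882420368572

3211 = 13² · 19; 248501 = 11 · 19 · 29 · 41; 503652 = 2² · 3 · 19 · 47²; 6859 = 19³
lcm takes max exponent of each prime: 2² · 3 · 11 · 13² · 19³ · 29 · 41 · 47² = 401882420368572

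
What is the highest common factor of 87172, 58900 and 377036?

gcd(87172, 58900): 87172 = 1·58900 + 28272; 58900 = 2·28272 + 2356; 28272 = 12·2356 + 0 → 2356
gcd(2356, 377036): 377036 = 160·2356 + 76; 2356 = 31·76 + 0 → 76

76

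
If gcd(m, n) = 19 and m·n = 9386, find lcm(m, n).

494

gcd·lcm = product, so lcm = 9386/19 = 494.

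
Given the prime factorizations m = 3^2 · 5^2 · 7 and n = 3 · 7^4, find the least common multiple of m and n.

max exponent per prime: 3^2 · 5^2 · 7^4 = 540225

540225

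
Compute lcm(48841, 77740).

gcd first: 77740 = 1·48841 + 28899; 48841 = 1·28899 + 19942; 28899 = 1·19942 + 8957; 19942 = 2·8957 + 2028; 8957 = 4·2028 + 845; 2028 = 2·845 + 338; 845 = 2·338 + 169; 338 = 2·169 + 0 → gcd = 169
lcm = 48841·77740/gcd = 3796899340/169 = 22466860

22466860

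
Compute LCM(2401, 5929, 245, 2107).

62462015

2401 = 7⁴; 5929 = 7² · 11²; 245 = 5 · 7²; 2107 = 7² · 43
lcm takes max exponent of each prime: 5 · 7⁴ · 11² · 43 = 62462015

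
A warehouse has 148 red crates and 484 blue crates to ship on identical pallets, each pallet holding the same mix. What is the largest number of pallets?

4

148 = 2² · 37
484 = 2² · 11²
Common: 2² = 4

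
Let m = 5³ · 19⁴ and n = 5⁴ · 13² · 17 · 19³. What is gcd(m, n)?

857375

min exponent per shared prime: 5³ · 19³ = 857375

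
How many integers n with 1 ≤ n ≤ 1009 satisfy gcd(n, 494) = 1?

494 = 2·13·19. Inclusion–exclusion on these primes:
1009 − ⌊1009/2⌋ − ⌊1009/13⌋ − ⌊1009/19⌋ + ⌊1009/26⌋ + ⌊1009/38⌋ + ⌊1009/247⌋ − ⌊1009/494⌋ = 441

441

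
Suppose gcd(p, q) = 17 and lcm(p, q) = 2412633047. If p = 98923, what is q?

414613

Using pq = gcd(p,q)·lcm(p,q) = 17·2412633047 = 41014761799, we get q = 41014761799/98923 = 414613.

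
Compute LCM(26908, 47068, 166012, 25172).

lcm(26908, 47068) = 26908·47068/gcd = 1266505744/28 = 45232348
lcm(45232348, 166012) = 45232348·166012/gcd = 7509112556176/28 = 268182591292
lcm(268182591292, 25172) = 268182591292·25172/gcd = 6750692188002224/868 = 7777295147468

7777295147468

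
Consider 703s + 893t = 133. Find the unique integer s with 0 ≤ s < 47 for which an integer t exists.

4

Euclid: 893 = 1·703 + 190; 703 = 3·190 + 133; 190 = 1·133 + 57; 133 = 2·57 + 19; 57 = 3·19 + 0 → gcd = 19; 133 = 19·7.
Back-substitution yields 703·(14) + 893·(-11) = 19, so one solution is s = 14·7 = 98, t = -11·7 = -77.
Solutions in s differ by 893/19 = 47; the one in [0, 47) is 98 mod 47 = 4.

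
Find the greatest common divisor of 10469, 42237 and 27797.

361

gcd(10469, 42237): 42237 = 4·10469 + 361; 10469 = 29·361 + 0 → 361
gcd(361, 27797): 27797 = 77·361 + 0 → 361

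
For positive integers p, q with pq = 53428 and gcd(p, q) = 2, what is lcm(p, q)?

gcd·lcm = product, so lcm = 53428/2 = 26714.

26714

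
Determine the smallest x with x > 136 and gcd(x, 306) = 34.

Multiples of 34 above 136: 34·5, 34·6, … . Need the cofactor coprime to 306/34 = 9.
Checking s = 5, 6, … the first with gcd(s, 9) = 1 is s = 5, giving 170.

170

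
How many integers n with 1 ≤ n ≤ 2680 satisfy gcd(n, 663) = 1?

1552

663 = 3·13·17. Inclusion–exclusion on these primes:
2680 − ⌊2680/3⌋ − ⌊2680/13⌋ − ⌊2680/17⌋ + ⌊2680/39⌋ + ⌊2680/51⌋ + ⌊2680/221⌋ − ⌊2680/663⌋ = 1552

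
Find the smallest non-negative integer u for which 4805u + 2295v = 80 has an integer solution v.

Euclid: 4805 = 2·2295 + 215; 2295 = 10·215 + 145; 215 = 1·145 + 70; 145 = 2·70 + 5; 70 = 14·5 + 0 → gcd = 5; 80 = 5·16.
Back-substitution yields 4805·(-32) + 2295·(67) = 5, so one solution is u = -32·16 = -512, v = 67·16 = 1072.
Solutions in u differ by 2295/5 = 459; the one in [0, 459) is -512 mod 459 = 406.

406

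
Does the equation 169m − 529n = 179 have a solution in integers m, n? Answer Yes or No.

Yes

By Bézout, 169m − 529n = 179 has integer solutions iff gcd(169, 529) | 179.
Euclid: 529 = 3·169 + 22; 169 = 7·22 + 15; 22 = 1·15 + 7; 15 = 2·7 + 1; 7 = 7·1 + 0. gcd = 1; 179 mod 1 = 0. Yes.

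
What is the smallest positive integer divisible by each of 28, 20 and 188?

28 = 2² · 7; 20 = 2² · 5; 188 = 2² · 47
lcm takes max exponent of each prime: 2² · 5 · 7 · 47 = 6580

6580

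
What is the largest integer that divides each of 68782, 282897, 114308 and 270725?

gcd(68782, 282897): 282897 = 4·68782 + 7769; 68782 = 8·7769 + 6630; 7769 = 1·6630 + 1139; 6630 = 5·1139 + 935; 1139 = 1·935 + 204; 935 = 4·204 + 119; 204 = 1·119 + 85; 119 = 1·85 + 34; 85 = 2·34 + 17; 34 = 2·17 + 0 → 17
gcd(17, 114308): 114308 = 6724·17 + 0 → 17
gcd(17, 270725): 270725 = 15925·17 + 0 → 17

17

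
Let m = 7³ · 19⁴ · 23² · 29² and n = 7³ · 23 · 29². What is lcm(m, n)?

max exponent per prime: 7³ · 19⁴ · 23² · 29² = 19886584123567

19886584123567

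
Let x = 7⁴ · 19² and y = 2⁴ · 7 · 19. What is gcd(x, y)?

133

min exponent per shared prime: 7 · 19 = 133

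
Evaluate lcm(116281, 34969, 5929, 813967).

116281 = 11² · 31²; 34969 = 11² · 17²; 5929 = 7² · 11²; 813967 = 7 · 11² · 31²
lcm takes max exponent of each prime: 7² · 11² · 17² · 31² = 1646655241

1646655241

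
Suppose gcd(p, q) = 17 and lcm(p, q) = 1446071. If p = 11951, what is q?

2057

Using pq = gcd(p,q)·lcm(p,q) = 17·1446071 = 24583207, we get q = 24583207/11951 = 2057.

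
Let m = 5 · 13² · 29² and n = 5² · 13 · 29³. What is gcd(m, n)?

54665

min exponent per shared prime: 5 · 13 · 29² = 54665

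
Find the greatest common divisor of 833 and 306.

17

833 = 7² · 17
306 = 2 · 3² · 17
Common: 17 = 17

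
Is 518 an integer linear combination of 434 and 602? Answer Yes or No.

By Bézout, 434m − 602n = 518 has integer solutions iff gcd(434, 602) | 518.
Euclid: 602 = 1·434 + 168; 434 = 2·168 + 98; 168 = 1·98 + 70; 98 = 1·70 + 28; 70 = 2·28 + 14; 28 = 2·14 + 0. gcd = 14; 518 mod 14 = 0. Yes.

Yes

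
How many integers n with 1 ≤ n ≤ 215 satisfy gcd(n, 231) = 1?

113

231 = 3·7·11. Inclusion–exclusion on these primes:
215 − ⌊215/3⌋ − ⌊215/7⌋ − ⌊215/11⌋ + ⌊215/21⌋ + ⌊215/33⌋ + ⌊215/77⌋ − ⌊215/231⌋ = 113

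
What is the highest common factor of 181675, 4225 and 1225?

181675 = 5² · 13² · 43; 4225 = 5² · 13²; 1225 = 5² · 7²
gcd takes min exponent of each prime: 5² = 25

25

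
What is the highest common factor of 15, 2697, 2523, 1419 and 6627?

3

gcd(15, 2697): 2697 = 179·15 + 12; 15 = 1·12 + 3; 12 = 4·3 + 0 → 3
gcd(3, 2523): 2523 = 841·3 + 0 → 3
gcd(3, 1419): 1419 = 473·3 + 0 → 3
gcd(3, 6627): 6627 = 2209·3 + 0 → 3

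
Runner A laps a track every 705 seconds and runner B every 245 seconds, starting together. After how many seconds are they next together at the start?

34545

705 = 3 · 5 · 47; 245 = 5 · 7²
max exponents: 3 · 5 · 7² · 47 = 34545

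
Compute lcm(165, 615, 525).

lcm(165, 615) = 165·615/gcd = 101475/15 = 6765
lcm(6765, 525) = 6765·525/gcd = 3551625/15 = 236775

236775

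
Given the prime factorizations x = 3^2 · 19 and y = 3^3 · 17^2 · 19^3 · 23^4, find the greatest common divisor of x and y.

min exponent per shared prime: 3^2 · 19 = 171

171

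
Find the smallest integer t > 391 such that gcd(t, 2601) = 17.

gcd(t, 2601) = 17 forces 17 | t; write t = 17s. Then gcd(17s, 17·153) = 17·gcd(s, 153), so need gcd(s, 153) = 1.
17s > 391 gives s ≥ 24. The least s ≥ 24 coprime to 153 is 25, so t = 17·25 = 425.

425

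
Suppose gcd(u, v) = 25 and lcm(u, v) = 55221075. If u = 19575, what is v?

Using uv = gcd(u,v)·lcm(u,v) = 25·55221075 = 1380526875, we get v = 1380526875/19575 = 70525.

70525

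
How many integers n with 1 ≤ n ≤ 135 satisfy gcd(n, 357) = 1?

357 = 3·7·17. Inclusion–exclusion on these primes:
135 − ⌊135/3⌋ − ⌊135/7⌋ − ⌊135/17⌋ + ⌊135/21⌋ + ⌊135/51⌋ + ⌊135/119⌋ − ⌊135/357⌋ = 73

73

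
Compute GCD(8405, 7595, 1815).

5

gcd(8405, 7595): 8405 = 1·7595 + 810; 7595 = 9·810 + 305; 810 = 2·305 + 200; 305 = 1·200 + 105; 200 = 1·105 + 95; 105 = 1·95 + 10; 95 = 9·10 + 5; 10 = 2·5 + 0 → 5
gcd(5, 1815): 1815 = 363·5 + 0 → 5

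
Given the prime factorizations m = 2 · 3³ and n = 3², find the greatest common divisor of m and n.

min exponent per shared prime: 3² = 9

9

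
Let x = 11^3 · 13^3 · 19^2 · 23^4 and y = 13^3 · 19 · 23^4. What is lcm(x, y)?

max exponent per prime: 11^3 · 13^3 · 19^2 · 23^4 = 295410997002407

295410997002407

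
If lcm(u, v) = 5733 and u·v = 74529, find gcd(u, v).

From gcd × lcm = uv: gcd = 74529 / 5733 = 13.

13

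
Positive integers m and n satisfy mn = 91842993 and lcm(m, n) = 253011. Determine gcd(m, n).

363

gcd·lcm = product, so gcd = 91842993/253011 = 363.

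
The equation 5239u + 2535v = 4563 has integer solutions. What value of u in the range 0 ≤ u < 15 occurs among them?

12

gcd(5239, 2535) = 169 (Euclid: 5239 = 2·2535 + 169; 2535 = 15·169 + 0), and 169 | 4563.
Extended Euclid: 5239·(1) + 2535·(-2) = 169. Scale by 27: u₀ = 27.
General solution u = u₀ + 15t; reducing mod 15 gives u = 12 (and v = -23).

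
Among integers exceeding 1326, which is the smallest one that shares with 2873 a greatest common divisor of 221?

1547

Multiples of 221 above 1326: 221·7, 221·8, … . Need the cofactor coprime to 2873/221 = 13.
Checking s = 7, 8, … the first with gcd(s, 13) = 1 is s = 7, giving 1547.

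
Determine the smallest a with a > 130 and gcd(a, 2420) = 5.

2420 = 5·484. Any a with gcd(a, 2420) = 5 is a multiple of 5, say 5s, with s coprime to 484.
Need s > 130/5, so s ≥ 27. First s ≥ 27 with gcd(s, 484) = 1 is s = 27. Thus a = 5·27 = 135.

135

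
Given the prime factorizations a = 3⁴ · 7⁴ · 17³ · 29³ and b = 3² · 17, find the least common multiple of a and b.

23303327396517

max exponent per prime: 3⁴ · 7⁴ · 17³ · 29³ = 23303327396517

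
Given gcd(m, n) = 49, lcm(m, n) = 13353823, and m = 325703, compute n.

Using mn = gcd(m,n)·lcm(m,n) = 49·13353823 = 654337327, we get n = 654337327/325703 = 2009.

2009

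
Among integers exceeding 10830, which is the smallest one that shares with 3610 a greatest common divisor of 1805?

Multiples of 1805 above 10830: 1805·7, 1805·8, … . Need the cofactor coprime to 3610/1805 = 2.
Checking s = 7, 8, … the first with gcd(s, 2) = 1 is s = 7, giving 12635.

12635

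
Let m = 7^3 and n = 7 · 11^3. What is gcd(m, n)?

min exponent per shared prime: 7 = 7

7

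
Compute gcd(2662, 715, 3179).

gcd(2662, 715): 2662 = 3·715 + 517; 715 = 1·517 + 198; 517 = 2·198 + 121; 198 = 1·121 + 77; 121 = 1·77 + 44; 77 = 1·44 + 33; 44 = 1·33 + 11; 33 = 3·11 + 0 → 11
gcd(11, 3179): 3179 = 289·11 + 0 → 11

11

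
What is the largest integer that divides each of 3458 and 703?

Euclid: 3458 = 4·703 + 646; 703 = 1·646 + 57; 646 = 11·57 + 19; 57 = 3·19 + 0. Last nonzero remainder: 19.

19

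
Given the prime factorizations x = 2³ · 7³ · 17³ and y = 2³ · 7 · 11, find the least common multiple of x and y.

max exponent per prime: 2³ · 7³ · 11 · 17³ = 148293992

148293992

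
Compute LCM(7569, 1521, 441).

lcm(7569, 1521) = 7569·1521/gcd = 11512449/9 = 1279161
lcm(1279161, 441) = 1279161·441/gcd = 564110001/9 = 62678889

62678889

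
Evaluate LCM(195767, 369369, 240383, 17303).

195767 = 11 · 13 · 37²; 369369 = 3² · 7 · 11 · 13 · 41; 240383 = 11 · 13 · 41²; 17303 = 11³ · 13
lcm takes max exponent of each prime: 3² · 7 · 11³ · 13 · 37² · 41² = 2508609824721

2508609824721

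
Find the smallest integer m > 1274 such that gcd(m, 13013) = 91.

Multiples of 91 above 1274: 91·15, 91·16, … . Need the cofactor coprime to 13013/91 = 143.
Checking s = 15, 16, … the first with gcd(s, 143) = 1 is s = 15, giving 1365.

1365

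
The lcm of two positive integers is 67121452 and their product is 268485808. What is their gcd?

4

From gcd × lcm = uv: gcd = 268485808 / 67121452 = 4.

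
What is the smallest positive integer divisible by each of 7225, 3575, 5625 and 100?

929857500

7225 = 5² · 17²; 3575 = 5² · 11 · 13; 5625 = 3² · 5⁴; 100 = 2² · 5²
lcm takes max exponent of each prime: 2² · 3² · 5⁴ · 11 · 13 · 17² = 929857500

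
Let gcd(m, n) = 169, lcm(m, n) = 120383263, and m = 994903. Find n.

m·n = gcd·lcm = 169·120383263 = 20344771447, so n = 20344771447/994903 = 20449.

20449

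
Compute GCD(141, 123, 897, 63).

3

gcd(141, 123): 141 = 1·123 + 18; 123 = 6·18 + 15; 18 = 1·15 + 3; 15 = 5·3 + 0 → 3
gcd(3, 897): 897 = 299·3 + 0 → 3
gcd(3, 63): 63 = 21·3 + 0 → 3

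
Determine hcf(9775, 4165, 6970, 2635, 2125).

gcd(9775, 4165): 9775 = 2·4165 + 1445; 4165 = 2·1445 + 1275; 1445 = 1·1275 + 170; 1275 = 7·170 + 85; 170 = 2·85 + 0 → 85
gcd(85, 6970): 6970 = 82·85 + 0 → 85
gcd(85, 2635): 2635 = 31·85 + 0 → 85
gcd(85, 2125): 2125 = 25·85 + 0 → 85

85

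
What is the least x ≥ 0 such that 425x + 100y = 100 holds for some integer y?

Reduce mod 100: 425x ≡ 100 (mod 100). With g = gcd(425, 100) = 25 dividing 100, divide through: 17x ≡ 4 (mod 4).
Since gcd(17, 4) = 1, x ≡ 4·(17)⁻¹ ≡ 0 (mod 4). Smallest non-negative: 0.

0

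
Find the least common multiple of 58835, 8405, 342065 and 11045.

8891399190695

lcm(58835, 8405) = 58835·8405/gcd = 494508175/8405 = 58835
lcm(58835, 342065) = 58835·342065/gcd = 20125394275/5 = 4025078855
lcm(4025078855, 11045) = 4025078855·11045/gcd = 44456995953475/5 = 8891399190695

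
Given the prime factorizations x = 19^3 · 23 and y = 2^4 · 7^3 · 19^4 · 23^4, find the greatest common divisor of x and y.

157757

min exponent per shared prime: 19^3 · 23 = 157757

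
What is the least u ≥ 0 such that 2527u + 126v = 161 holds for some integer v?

5

Euclid: 2527 = 20·126 + 7; 126 = 18·7 + 0 → gcd = 7; 161 = 7·23.
Back-substitution yields 2527·(1) + 126·(-20) = 7, so one solution is u = 1·23 = 23, v = -20·23 = -460.
Solutions in u differ by 126/7 = 18; the one in [0, 18) is 23 mod 18 = 5.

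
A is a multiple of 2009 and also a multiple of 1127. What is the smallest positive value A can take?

46207

2009 = 7² · 41; 1127 = 7² · 23
max exponents: 7² · 23 · 41 = 46207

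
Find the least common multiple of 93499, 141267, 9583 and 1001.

9983605460829

lcm(93499, 141267) = 93499·141267/gcd = 13208323233/7 = 1886903319
lcm(1886903319, 9583) = 1886903319·9583/gcd = 18082194505977/259 = 69815422803
lcm(69815422803, 1001) = 69815422803·1001/gcd = 69885238225803/7 = 9983605460829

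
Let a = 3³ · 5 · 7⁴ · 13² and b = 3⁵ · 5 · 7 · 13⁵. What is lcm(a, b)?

max exponent per prime: 3⁵ · 5 · 7⁴ · 13⁵ = 1083141508995

1083141508995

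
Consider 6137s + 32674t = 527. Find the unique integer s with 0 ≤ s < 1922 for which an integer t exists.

1395

gcd(6137, 32674) = 17 (Euclid: 32674 = 5·6137 + 1989; 6137 = 3·1989 + 170; 1989 = 11·170 + 119; 170 = 1·119 + 51; 119 = 2·51 + 17; 51 = 3·17 + 0), and 17 | 527.
Extended Euclid: 6137·(-575) + 32674·(108) = 17. Scale by 31: s₀ = -17825.
General solution s = s₀ + 1922k; reducing mod 1922 gives s = 1395 (and t = -262).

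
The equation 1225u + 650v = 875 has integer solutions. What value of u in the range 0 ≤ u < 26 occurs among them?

Euclid: 1225 = 1·650 + 575; 650 = 1·575 + 75; 575 = 7·75 + 50; 75 = 1·50 + 25; 50 = 2·25 + 0 → gcd = 25; 875 = 25·35.
Back-substitution yields 1225·(-9) + 650·(17) = 25, so one solution is u = -9·35 = -315, v = 17·35 = 595.
Solutions in u differ by 650/25 = 26; the one in [0, 26) is -315 mod 26 = 23.

23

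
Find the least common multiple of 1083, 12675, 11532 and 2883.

1083 = 3 · 19²; 12675 = 3 · 5² · 13²; 11532 = 2² · 3 · 31²; 2883 = 3 · 31²
lcm takes max exponent of each prime: 2² · 3 · 5² · 13² · 19² · 31² = 17588894700

17588894700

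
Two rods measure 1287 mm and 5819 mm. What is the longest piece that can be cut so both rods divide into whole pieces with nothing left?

1287 = 3² · 11 · 13
5819 = 11 · 23²
Common: 11 = 11

11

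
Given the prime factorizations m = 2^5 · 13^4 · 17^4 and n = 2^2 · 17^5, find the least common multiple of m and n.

1297681144864

max exponent per prime: 2^5 · 13^4 · 17^5 = 1297681144864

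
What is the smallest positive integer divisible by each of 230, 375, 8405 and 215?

1246881750

230 = 2 · 5 · 23; 375 = 3 · 5³; 8405 = 5 · 41²; 215 = 5 · 43
lcm takes max exponent of each prime: 2 · 3 · 5³ · 23 · 41² · 43 = 1246881750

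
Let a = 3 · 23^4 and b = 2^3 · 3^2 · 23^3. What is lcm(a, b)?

20148552

max exponent per prime: 2^3 · 3^2 · 23^4 = 20148552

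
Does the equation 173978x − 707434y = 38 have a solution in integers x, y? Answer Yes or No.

gcd(173978, 707434): 707434 = 4·173978 + 11522; 173978 = 15·11522 + 1148; 11522 = 10·1148 + 42; 1148 = 27·42 + 14; 42 = 3·14 + 0 → 14
14 does not divide 38, so a solution does not exist.

No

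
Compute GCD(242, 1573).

242 = 2 · 11²
1573 = 11² · 13
Common: 11² = 121

121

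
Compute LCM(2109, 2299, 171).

2109 = 3 · 19 · 37; 2299 = 11² · 19; 171 = 3² · 19
lcm takes max exponent of each prime: 3² · 11² · 19 · 37 = 765567

765567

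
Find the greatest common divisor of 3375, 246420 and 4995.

gcd(3375, 246420): 246420 = 73·3375 + 45; 3375 = 75·45 + 0 → 45
gcd(45, 4995): 4995 = 111·45 + 0 → 45

45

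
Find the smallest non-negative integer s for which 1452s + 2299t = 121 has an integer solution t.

8

Euclid: 2299 = 1·1452 + 847; 1452 = 1·847 + 605; 847 = 1·605 + 242; 605 = 2·242 + 121; 242 = 2·121 + 0 → gcd = 121; 121 = 121·1.
Back-substitution yields 1452·(8) + 2299·(-5) = 121, so one solution is s = 8·1 = 8, t = -5·1 = -5.
Solutions in s differ by 2299/121 = 19; the one in [0, 19) is 8 mod 19 = 8.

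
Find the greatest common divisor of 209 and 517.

11

Euclid: 517 = 2·209 + 99; 209 = 2·99 + 11; 99 = 9·11 + 0. Last nonzero remainder: 11.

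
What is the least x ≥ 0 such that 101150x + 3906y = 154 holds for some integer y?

269

Reduce mod 3906: 101150x ≡ 154 (mod 3906). With g = gcd(101150, 3906) = 14 dividing 154, divide through: 7225x ≡ 11 (mod 279).
Since gcd(7225, 279) = 1, x ≡ 11·(7225)⁻¹ ≡ 269 (mod 279). Smallest non-negative: 269.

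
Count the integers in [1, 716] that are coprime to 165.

347

Prime factors of 165: 3, 5, 11. Count integers ≤ 716 divisible by none of them.
By inclusion–exclusion: 716 − ⌊716/3⌋ − ⌊716/5⌋ − ⌊716/11⌋ + ⌊716/15⌋ + ⌊716/33⌋ + ⌊716/55⌋ − ⌊716/165⌋ = 347.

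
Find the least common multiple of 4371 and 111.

161727

4371 = 3 · 31 · 47; 111 = 3 · 37
max exponents: 3 · 31 · 37 · 47 = 161727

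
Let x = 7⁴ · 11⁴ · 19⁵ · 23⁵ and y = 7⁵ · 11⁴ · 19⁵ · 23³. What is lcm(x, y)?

3921643629145952676659

max exponent per prime: 7⁵ · 11⁴ · 19⁵ · 23⁵ = 3921643629145952676659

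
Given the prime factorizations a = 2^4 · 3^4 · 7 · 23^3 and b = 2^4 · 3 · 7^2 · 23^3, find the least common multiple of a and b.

max exponent per prime: 2^4 · 3^4 · 7^2 · 23^3 = 772653168

772653168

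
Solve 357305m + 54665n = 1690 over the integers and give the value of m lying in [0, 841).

56

Reduce mod 54665: 357305m ≡ 1690 (mod 54665). With g = gcd(357305, 54665) = 65 dividing 1690, divide through: 5497m ≡ 26 (mod 841).
Since gcd(5497, 841) = 1, m ≡ 26·(5497)⁻¹ ≡ 56 (mod 841). Smallest non-negative: 56.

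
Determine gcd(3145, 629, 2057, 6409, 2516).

17

3145 = 5 · 17 · 37; 629 = 17 · 37; 2057 = 11² · 17; 6409 = 13 · 17 · 29; 2516 = 2² · 17 · 37
gcd takes min exponent of each prime: 17 = 17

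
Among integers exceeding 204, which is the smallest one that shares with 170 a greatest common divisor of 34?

238

170 = 34·5. Any a with gcd(a, 170) = 34 is a multiple of 34, say 34s, with s coprime to 5.
Need s > 204/34, so s ≥ 7. First s ≥ 7 with gcd(s, 5) = 1 is s = 7. Thus a = 34·7 = 238.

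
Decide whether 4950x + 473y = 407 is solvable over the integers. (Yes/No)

By Bézout, 4950x + 473y = 407 has integer solutions iff gcd(4950, 473) | 407.
Euclid: 4950 = 10·473 + 220; 473 = 2·220 + 33; 220 = 6·33 + 22; 33 = 1·22 + 11; 22 = 2·11 + 0. gcd = 11; 407 mod 11 = 0. Yes.

Yes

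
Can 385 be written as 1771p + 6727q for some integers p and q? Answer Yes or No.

Yes

By Bézout, 1771p + 6727q = 385 has integer solutions iff gcd(1771, 6727) | 385.
Euclid: 6727 = 3·1771 + 1414; 1771 = 1·1414 + 357; 1414 = 3·357 + 343; 357 = 1·343 + 14; 343 = 24·14 + 7; 14 = 2·7 + 0. gcd = 7; 385 mod 7 = 0. Yes.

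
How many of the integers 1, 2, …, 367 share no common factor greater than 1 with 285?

185

285 = 3·5·19. Inclusion–exclusion on these primes:
367 − ⌊367/3⌋ − ⌊367/5⌋ − ⌊367/19⌋ + ⌊367/15⌋ + ⌊367/57⌋ + ⌊367/95⌋ − ⌊367/285⌋ = 185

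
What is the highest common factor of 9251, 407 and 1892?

gcd(9251, 407): 9251 = 22·407 + 297; 407 = 1·297 + 110; 297 = 2·110 + 77; 110 = 1·77 + 33; 77 = 2·33 + 11; 33 = 3·11 + 0 → 11
gcd(11, 1892): 1892 = 172·11 + 0 → 11

11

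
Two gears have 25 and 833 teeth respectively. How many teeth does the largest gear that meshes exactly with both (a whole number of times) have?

1

25 = 5²
833 = 7² · 17
Common: 1 = 1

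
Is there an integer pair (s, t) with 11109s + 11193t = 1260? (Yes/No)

By Bézout, 11109s + 11193t = 1260 has integer solutions iff gcd(11109, 11193) | 1260.
Euclid: 11193 = 1·11109 + 84; 11109 = 132·84 + 21; 84 = 4·21 + 0. gcd = 21; 1260 mod 21 = 0. Yes.

Yes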